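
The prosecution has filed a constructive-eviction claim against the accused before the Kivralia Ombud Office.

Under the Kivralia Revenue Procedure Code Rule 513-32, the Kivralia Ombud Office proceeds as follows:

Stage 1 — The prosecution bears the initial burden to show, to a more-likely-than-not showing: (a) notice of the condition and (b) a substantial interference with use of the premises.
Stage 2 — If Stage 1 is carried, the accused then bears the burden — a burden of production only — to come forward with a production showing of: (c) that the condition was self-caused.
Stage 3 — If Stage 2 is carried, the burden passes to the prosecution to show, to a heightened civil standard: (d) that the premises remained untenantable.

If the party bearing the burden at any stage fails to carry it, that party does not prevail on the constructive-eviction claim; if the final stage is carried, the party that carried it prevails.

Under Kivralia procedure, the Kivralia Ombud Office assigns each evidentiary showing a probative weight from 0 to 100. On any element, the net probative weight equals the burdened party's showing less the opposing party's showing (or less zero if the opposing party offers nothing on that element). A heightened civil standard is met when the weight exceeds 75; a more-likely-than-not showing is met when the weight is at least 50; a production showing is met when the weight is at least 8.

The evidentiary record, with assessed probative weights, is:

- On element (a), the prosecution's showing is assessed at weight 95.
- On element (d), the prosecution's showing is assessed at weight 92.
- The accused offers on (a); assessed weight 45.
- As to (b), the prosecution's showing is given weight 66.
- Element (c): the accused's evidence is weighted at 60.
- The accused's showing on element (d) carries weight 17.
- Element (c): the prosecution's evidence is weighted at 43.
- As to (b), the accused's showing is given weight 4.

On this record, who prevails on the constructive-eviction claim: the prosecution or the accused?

accused

Stage 1 — burden on prosecution; standard: a more-likely-than-not showing (weight is at least 50).
    (a): 95 − 45 = 50 ≥ 50 [met]
    (b): 66 − 4 = 62 ≥ 50 [met]
  Stage 1 is satisfied; the onus moves to the accused.
Stage 2 — burden on accused; standard: a production showing (weight is at least 8).
    (c): 60 − 43 = 17 ≥ 8 [met]
  Stage 2 carried; the burden shifts to the prosecution.
Stage 3 — burden on prosecution; standard: a heightened civil standard (weight exceeds 75).
    (d): 92 − 17 = 75 ≤ 75 [not met]
  Stage 3 not carried; the prosecution fails its burden.
The analysis ends at Stage 3; the accused prevails.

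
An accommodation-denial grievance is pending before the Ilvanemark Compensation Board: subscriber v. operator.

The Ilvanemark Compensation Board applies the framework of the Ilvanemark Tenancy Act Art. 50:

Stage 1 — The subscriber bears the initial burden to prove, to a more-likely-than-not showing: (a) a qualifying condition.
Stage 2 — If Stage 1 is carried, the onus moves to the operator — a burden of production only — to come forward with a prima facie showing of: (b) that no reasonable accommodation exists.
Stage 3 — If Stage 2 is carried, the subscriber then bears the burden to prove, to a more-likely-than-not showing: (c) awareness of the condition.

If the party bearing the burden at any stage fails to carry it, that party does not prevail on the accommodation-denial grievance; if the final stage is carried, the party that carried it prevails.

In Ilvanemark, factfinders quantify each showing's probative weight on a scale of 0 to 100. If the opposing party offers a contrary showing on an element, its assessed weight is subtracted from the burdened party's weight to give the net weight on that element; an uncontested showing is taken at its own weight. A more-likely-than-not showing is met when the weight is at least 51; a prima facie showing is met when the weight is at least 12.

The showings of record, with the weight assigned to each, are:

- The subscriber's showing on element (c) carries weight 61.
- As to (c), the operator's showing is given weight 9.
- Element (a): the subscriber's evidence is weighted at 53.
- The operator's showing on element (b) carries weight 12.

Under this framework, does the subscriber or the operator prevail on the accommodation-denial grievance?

Stage 1 — burden on subscriber; standard: a more-likely-than-not showing (weight is at least 51).
    (a): 53 ≥ 51 [met]
  All elements met. The burden passes to the operator.
Stage 2 — burden on operator; standard: a prima facie showing (weight is at least 12).
    (b): 12 ≥ 12 [met]
  All elements met. The burden passes to the subscriber.
Stage 3 — burden on subscriber; standard: a more-likely-than-not showing (weight is at least 51).
    (c): 61 − 9 = 52 ≥ 51 [met]
  The subscriber carries the last stage.
All stages carried — the subscriber prevails.

subscriber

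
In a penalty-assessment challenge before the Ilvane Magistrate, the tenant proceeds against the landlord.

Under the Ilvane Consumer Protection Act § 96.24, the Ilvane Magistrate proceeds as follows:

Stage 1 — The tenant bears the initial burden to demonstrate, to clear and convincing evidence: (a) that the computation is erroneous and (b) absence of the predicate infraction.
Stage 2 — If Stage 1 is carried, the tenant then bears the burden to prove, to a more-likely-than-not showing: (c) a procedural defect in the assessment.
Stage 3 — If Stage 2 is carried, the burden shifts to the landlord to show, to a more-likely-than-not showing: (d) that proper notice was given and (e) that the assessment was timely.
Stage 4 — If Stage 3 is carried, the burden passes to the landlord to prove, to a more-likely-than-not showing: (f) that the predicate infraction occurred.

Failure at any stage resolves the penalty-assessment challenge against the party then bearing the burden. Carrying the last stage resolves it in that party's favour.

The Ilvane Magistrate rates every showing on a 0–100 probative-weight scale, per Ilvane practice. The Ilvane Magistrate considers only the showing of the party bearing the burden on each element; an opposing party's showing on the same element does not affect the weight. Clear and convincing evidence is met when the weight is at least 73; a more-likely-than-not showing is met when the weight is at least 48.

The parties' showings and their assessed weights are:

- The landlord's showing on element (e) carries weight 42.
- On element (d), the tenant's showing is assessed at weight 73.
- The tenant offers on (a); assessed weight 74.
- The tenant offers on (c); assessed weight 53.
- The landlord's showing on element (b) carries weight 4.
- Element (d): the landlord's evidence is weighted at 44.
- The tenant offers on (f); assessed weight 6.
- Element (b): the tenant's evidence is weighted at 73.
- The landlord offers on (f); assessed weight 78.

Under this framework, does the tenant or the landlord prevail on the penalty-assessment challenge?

tenant

At Stage 1 the tenant must meet clear and convincing evidence (weight is at least 73): on (a) the weight is 74, ≥ 73, so (a) meets the standard; on (b) the weight is 73 (the landlord's 4 is given no effect), which does reach 73, so (b) meets the standard.
  Stage 1 is satisfied; the tenant continues to bear the burden.
At Stage 2 the tenant must meet a more-likely-than-not showing (weight is at least 48): on (c) the weight is 53, which does reach 48, so (c) meets the standard.
  The tenant carries Stage 2; the landlord now bears the burden.
At Stage 3 the landlord must meet a more-likely-than-not showing (weight is at least 48): on (d) the weight is 44 (the tenant's 73 is given no effect), < 48, so (d) does not meet the standard; on (e) the weight is 42, which does not reach 48, so (e) does not meet the standard.
  The landlord does not carry Stage 3.
The analysis ends at Stage 3; the tenant prevails.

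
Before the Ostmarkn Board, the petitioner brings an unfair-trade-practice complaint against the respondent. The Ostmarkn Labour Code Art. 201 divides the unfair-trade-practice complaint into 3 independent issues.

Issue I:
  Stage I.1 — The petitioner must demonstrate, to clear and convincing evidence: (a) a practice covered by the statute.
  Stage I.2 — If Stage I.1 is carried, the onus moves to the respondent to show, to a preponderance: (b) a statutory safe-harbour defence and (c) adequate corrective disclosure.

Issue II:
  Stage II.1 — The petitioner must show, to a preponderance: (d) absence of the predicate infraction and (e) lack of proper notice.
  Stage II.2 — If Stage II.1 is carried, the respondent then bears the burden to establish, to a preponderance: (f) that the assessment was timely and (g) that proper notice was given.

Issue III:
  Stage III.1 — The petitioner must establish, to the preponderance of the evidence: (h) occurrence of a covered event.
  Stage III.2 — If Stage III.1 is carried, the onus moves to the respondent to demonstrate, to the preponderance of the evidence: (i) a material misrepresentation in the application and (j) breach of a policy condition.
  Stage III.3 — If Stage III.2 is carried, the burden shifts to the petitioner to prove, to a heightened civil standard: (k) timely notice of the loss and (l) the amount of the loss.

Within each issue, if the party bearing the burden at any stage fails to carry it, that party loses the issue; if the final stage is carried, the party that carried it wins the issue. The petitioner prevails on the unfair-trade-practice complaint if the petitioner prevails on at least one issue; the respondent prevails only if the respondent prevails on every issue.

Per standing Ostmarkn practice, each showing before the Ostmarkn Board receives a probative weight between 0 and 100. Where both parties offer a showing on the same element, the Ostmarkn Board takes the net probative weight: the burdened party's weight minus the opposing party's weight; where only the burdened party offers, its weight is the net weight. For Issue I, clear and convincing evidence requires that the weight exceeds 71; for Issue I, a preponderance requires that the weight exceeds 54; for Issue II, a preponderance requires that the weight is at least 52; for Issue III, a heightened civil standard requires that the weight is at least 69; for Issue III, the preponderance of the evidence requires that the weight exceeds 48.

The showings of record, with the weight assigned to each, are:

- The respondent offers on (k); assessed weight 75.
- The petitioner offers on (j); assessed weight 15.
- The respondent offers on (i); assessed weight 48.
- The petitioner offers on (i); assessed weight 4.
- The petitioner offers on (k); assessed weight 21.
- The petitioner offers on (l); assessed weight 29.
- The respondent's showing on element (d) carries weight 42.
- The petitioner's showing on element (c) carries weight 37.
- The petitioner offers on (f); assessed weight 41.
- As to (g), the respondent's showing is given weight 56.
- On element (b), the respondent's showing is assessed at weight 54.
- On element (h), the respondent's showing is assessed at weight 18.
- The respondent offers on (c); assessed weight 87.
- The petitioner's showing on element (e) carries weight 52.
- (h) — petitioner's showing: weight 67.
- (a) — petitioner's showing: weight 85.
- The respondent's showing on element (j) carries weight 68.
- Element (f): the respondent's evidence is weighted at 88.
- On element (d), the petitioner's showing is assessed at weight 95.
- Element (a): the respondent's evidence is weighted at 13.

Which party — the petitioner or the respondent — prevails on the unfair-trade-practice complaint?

— Issue I —
Stage I.1 (petitioner, clear and convincing evidence, weight exceeds 71): (a) net 85−13=72 > 71 — meets.
  The petitioner carries Stage I.1; the respondent now bears the burden.
Stage I.2 (respondent, a preponderance, weight exceeds 54): (b) 54 ≤ 54 — fails; (c) net 87−37=50 ≤ 54 — fails.
  The respondent does not carry Stage I.2.
So the petitioner prevails on this issue.
— Issue II —
At Stage II.1 the petitioner must meet a preponderance (weight is at least 52): on (d) the weight is 95 less the opposing 42 gives net 53, ≥ 52, so (d) meets the standard; on (e) the weight is 52, which does reach 52, so (e) meets the standard.
  Stage II.1 is satisfied; the onus moves to the respondent.
At Stage II.2 the respondent must meet a preponderance (weight is at least 52): on (f) the weight is 88 less the opposing 41 gives net 47, which does not reach 52, so (f) does not meet the standard; on (g) the weight is 56, ≥ 52, so (g) meets the standard.
  Not every element is met, so the respondent fails to carry Stage II.2.
So the petitioner prevails on this issue.
— Issue III —
Stage III.1 (petitioner, the preponderance of the evidence, weight exceeds 48): (h) net 67−18=49 > 48 — meets.
  The petitioner carries Stage III.1; the respondent now bears the burden.
Stage III.2 (respondent, the preponderance of the evidence, weight exceeds 48): (i) net 48−4=44 ≤ 48 — fails; (j) net 68−15=53 > 48 — meets.
  Stage III.2 not carried; the respondent fails its burden.
So the petitioner prevails on this issue.
Per-issue: Issue I → petitioner; Issue II → petitioner; Issue III → petitioner. The petitioner must prevail on at least one issue; overall, the petitioner prevails.

petitioner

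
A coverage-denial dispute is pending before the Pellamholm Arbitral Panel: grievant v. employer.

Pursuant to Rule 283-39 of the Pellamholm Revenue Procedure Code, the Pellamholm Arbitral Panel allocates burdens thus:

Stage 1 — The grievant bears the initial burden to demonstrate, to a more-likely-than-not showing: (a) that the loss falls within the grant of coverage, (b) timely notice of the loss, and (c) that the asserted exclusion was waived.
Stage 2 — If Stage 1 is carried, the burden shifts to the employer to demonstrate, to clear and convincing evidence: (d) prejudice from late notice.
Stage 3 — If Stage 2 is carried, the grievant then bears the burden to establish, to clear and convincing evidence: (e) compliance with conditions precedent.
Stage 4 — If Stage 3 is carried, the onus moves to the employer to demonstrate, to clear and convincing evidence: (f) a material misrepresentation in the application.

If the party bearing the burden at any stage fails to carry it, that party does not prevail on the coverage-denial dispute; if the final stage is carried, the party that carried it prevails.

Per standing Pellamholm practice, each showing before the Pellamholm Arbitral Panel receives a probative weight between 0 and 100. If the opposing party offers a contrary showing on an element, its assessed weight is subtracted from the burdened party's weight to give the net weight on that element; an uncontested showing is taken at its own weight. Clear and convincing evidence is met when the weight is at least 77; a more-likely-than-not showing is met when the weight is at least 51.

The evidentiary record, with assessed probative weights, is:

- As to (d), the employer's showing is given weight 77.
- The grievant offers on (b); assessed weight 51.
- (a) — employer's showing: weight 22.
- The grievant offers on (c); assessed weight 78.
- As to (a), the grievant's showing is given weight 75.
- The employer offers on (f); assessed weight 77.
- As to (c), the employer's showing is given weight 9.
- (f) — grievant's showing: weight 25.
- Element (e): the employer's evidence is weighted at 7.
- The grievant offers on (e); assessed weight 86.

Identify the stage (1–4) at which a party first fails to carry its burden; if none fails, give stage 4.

stage 4

Stage 1 — burden on grievant; standard: a more-likely-than-not showing (weight is at least 51).
    (a): 75 − 22 = 53 ≥ 51 [met]
    (b): 51 ≥ 51 [met]
    (c): 78 − 9 = 69 ≥ 51 [met]
  Stage 1 is satisfied; the onus moves to the employer.
Stage 2 — burden on employer; standard: clear and convincing evidence (weight is at least 77).
    (d): 77 ≥ 77 [met]
  The employer carries Stage 2; the grievant now bears the burden.
Stage 3 — burden on grievant; standard: clear and convincing evidence (weight is at least 77).
    (e): 86 − 7 = 79 ≥ 77 [met]
  The grievant carries Stage 3; the employer now bears the burden.
Stage 4 — burden on employer; standard: clear and convincing evidence (weight is at least 77).
    (f): 77 − 25 = 52 < 77 [not met]
  The employer does not carry Stage 4.
The analysis ends at Stage 4; the grievant prevails.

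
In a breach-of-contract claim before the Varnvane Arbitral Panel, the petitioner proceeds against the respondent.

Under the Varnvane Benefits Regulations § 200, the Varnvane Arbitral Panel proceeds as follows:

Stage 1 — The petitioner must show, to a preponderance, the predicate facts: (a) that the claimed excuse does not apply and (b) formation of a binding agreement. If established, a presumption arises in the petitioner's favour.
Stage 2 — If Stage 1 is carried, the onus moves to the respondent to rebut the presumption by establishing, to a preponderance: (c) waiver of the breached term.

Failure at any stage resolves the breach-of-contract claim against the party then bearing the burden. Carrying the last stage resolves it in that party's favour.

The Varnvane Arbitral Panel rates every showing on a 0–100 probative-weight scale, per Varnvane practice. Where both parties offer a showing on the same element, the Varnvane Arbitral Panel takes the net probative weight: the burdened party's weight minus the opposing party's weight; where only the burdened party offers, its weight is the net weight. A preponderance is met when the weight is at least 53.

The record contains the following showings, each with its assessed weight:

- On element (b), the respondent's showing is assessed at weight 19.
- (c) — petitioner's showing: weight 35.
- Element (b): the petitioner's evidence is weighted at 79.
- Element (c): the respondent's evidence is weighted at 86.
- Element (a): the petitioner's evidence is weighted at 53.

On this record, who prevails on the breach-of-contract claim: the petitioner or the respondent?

Stage 1 — burden on petitioner; standard: a preponderance (weight is at least 53).
    (a): 53 ≥ 53 [met]
    (b): 79 − 19 = 60 ≥ 53 [met]
  Stage 1 is satisfied; the onus moves to the respondent.
Stage 2 — burden on respondent; standard: a preponderance (weight is at least 53).
    (c): 86 − 35 = 51 < 53 [not met]
  Stage 2 not carried; the respondent fails its burden.
So the petitioner prevails.

petitioner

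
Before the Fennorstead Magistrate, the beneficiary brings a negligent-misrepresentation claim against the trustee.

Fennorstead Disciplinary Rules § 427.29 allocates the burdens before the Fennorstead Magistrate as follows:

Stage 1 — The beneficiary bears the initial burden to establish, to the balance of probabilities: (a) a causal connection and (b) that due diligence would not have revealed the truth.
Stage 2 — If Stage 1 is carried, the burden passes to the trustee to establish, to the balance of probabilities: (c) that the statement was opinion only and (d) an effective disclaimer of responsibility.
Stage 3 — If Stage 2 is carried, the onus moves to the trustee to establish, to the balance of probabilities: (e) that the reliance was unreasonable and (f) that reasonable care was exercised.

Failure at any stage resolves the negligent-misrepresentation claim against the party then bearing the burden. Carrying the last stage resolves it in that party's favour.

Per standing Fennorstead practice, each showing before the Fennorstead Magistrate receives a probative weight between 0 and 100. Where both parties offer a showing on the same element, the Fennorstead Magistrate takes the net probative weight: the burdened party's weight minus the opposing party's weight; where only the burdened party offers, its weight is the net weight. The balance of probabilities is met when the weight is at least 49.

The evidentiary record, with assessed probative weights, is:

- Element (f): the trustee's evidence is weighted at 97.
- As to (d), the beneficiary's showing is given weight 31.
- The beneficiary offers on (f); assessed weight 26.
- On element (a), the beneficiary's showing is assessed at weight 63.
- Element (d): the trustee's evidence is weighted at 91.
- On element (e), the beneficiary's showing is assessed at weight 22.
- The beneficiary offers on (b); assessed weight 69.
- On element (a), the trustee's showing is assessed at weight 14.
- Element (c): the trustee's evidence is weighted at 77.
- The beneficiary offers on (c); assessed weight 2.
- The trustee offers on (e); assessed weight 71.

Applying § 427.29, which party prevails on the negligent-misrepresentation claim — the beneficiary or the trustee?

Stage 1 (beneficiary, the balance of probabilities, weight is at least 49): (a) net 63−14=49 ≥ 49 — meets; (b) 69 ≥ 49 — meets.
  All elements met. The burden passes to the trustee.
Stage 2 (trustee, the balance of probabilities, weight is at least 49): (c) net 77−2=75 ≥ 49 — meets; (d) net 91−31=60 ≥ 49 — meets.
  Stage 2 carried; the burden remains with the trustee.
Stage 3 (trustee, the balance of probabilities, weight is at least 49): (e) net 71−22=49 ≥ 49 — meets; (f) net 97−26=71 ≥ 49 — meets.
  All elements met at the final stage.
All stages carried — the trustee prevails.

trustee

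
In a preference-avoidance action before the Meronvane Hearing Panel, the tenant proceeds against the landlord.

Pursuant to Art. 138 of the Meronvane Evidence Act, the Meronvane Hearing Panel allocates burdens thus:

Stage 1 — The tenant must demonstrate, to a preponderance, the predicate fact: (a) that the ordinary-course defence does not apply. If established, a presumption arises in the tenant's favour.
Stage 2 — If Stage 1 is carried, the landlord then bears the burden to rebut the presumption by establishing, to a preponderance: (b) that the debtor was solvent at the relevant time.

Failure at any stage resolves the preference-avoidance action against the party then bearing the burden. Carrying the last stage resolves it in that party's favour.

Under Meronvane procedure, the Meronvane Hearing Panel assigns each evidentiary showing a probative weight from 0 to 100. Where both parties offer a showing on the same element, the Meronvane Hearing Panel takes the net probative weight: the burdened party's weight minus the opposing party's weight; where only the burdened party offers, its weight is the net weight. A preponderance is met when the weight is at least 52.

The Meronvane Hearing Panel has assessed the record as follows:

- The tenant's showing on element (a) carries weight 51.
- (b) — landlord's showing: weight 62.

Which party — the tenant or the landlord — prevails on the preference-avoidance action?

Stage 1 — burden on tenant; standard: a preponderance (weight is at least 52).
    (a): 51 < 52 [not met]
  The tenant does not carry Stage 1.
The landlord prevails.

landlord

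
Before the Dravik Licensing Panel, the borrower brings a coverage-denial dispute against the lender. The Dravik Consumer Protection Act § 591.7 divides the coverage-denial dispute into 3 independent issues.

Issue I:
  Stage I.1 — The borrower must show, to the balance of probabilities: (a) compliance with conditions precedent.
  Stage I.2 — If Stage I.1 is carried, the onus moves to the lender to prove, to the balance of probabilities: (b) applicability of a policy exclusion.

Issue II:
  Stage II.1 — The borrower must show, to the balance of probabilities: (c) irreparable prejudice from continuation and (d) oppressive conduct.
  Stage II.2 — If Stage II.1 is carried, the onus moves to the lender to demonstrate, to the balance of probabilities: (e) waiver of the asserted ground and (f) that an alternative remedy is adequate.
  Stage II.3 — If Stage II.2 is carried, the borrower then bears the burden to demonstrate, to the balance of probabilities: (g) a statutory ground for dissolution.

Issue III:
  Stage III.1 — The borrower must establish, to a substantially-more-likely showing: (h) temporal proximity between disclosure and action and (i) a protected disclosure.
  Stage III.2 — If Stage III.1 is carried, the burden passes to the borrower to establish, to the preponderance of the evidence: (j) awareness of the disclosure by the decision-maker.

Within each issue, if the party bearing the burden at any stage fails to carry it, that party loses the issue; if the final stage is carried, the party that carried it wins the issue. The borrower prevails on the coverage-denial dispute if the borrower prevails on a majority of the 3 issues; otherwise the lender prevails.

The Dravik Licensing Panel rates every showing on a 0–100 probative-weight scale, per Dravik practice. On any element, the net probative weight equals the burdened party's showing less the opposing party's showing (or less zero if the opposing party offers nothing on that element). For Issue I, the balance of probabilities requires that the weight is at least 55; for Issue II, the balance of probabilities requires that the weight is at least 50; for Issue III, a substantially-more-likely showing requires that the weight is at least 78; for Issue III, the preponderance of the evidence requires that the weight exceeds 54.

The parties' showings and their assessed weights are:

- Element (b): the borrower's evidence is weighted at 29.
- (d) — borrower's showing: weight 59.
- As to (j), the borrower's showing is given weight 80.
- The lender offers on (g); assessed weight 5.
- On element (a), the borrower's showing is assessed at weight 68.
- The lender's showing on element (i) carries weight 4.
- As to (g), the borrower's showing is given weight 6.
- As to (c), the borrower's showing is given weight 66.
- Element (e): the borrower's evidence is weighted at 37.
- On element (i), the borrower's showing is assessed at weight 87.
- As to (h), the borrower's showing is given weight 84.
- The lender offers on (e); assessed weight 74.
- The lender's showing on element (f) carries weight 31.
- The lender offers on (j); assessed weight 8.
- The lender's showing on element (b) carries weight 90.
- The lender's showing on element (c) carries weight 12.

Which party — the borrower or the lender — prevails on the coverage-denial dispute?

borrower

— Issue I —
Stage I.1 (borrower, the balance of probabilities, weight is at least 55): (a) 68 ≥ 55 — meets.
  Stage I.1 is satisfied; the onus moves to the lender.
Stage I.2 (lender, the balance of probabilities, weight is at least 55): (b) net 90−29=61 ≥ 55 — meets.
  Stage I.2 carried; the final stage is satisfied.
With every stage satisfied, the lender prevails on this issue.
— Issue II —
Stage II.1 — burden on borrower; standard: the balance of probabilities (weight is at least 50).
    (c): 66 − 12 = 54 ≥ 50 [met]
    (d): 59 ≥ 50 [met]
  Stage II.1 carried; the burden shifts to the lender.
Stage II.2 — burden on lender; standard: the balance of probabilities (weight is at least 50).
    (e): 74 − 37 = 37 < 50 [not met]
    (f): 31 < 50 [not met]
  Stage II.2 not carried; the lender fails its burden.
So the borrower prevails on this issue.
— Issue III —
Stage III.1 (borrower, a substantially-more-likely showing, weight is at least 78): (h) 84 ≥ 78 — meets; (i) net 87−4=83 ≥ 78 — meets.
  Stage III.1 carried; the burden remains with the borrower.
Stage III.2 (borrower, the preponderance of the evidence, weight exceeds 54): (j) net 80−8=72 > 54 — meets.
  The borrower carries the last stage.
With every stage satisfied, the borrower prevails on this issue.
Per-issue: Issue I → lender; Issue II → borrower; Issue III → borrower. The borrower must prevail on a majority of issues; overall, the borrower prevails.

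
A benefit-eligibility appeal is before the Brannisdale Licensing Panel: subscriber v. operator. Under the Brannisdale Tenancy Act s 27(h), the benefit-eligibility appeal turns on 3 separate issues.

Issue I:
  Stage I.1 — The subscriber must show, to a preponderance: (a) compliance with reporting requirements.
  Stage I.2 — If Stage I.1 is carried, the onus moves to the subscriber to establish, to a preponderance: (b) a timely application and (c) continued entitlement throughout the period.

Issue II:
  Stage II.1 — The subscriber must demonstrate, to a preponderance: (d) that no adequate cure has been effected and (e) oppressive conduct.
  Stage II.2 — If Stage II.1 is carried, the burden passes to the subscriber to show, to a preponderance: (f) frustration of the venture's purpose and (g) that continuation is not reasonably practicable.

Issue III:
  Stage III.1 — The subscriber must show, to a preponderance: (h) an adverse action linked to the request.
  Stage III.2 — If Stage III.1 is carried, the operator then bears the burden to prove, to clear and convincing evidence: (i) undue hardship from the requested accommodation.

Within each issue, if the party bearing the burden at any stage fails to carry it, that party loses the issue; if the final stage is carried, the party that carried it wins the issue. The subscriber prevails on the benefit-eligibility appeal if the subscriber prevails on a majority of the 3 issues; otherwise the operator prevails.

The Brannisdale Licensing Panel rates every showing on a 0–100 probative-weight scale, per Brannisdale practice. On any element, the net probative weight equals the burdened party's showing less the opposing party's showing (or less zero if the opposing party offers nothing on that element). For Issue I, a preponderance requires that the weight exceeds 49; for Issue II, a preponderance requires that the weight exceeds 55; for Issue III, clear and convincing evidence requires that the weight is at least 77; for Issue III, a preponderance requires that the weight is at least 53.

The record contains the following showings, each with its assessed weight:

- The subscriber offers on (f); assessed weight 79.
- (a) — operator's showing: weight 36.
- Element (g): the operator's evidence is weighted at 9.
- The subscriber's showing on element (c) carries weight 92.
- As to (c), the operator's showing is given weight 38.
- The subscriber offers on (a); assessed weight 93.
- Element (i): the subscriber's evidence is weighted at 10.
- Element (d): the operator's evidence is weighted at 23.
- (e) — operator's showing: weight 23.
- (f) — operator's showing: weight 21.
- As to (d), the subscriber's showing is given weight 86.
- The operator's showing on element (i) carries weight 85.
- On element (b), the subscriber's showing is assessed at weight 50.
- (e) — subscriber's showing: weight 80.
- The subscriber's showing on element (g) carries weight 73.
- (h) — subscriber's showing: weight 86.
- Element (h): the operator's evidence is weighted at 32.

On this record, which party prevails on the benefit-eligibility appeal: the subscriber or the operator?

— Issue I —
Stage I.1 — burden on subscriber; standard: a preponderance (weight exceeds 49).
    (a): 93 − 36 = 57 > 49 [met]
  All elements met. The subscriber retains the burden for Stage I.2.
Stage I.2 — burden on subscriber; standard: a preponderance (weight exceeds 49).
    (b): 50 > 49 [met]
    (c): 92 − 38 = 54 > 49 [met]
  All elements met at the final stage.
All stages carried — the subscriber prevails on this issue.
— Issue II —
Stage II.1 — burden on subscriber; standard: a preponderance (weight exceeds 55).
    (d): 86 − 23 = 63 > 55 [met]
    (e): 80 − 23 = 57 > 55 [met]
  Stage II.1 carried; the burden remains with the subscriber.
Stage II.2 — burden on subscriber; standard: a preponderance (weight exceeds 55).
    (f): 79 − 21 = 58 > 55 [met]
    (g): 73 − 9 = 64 > 55 [met]
  The subscriber carries the last stage.
All stages carried — the subscriber prevails on this issue.
— Issue III —
Stage III.1 — burden on subscriber; standard: a preponderance (weight is at least 53).
    (h): 86 − 32 = 54 ≥ 53 [met]
  All elements met. The burden passes to the operator.
Stage III.2 — burden on operator; standard: clear and convincing evidence (weight is at least 77).
    (i): 85 − 10 = 75 < 77 [not met]
  Stage III.2 not carried; the operator fails its burden.
The subscriber prevails on this issue.
Per-issue: Issue I → subscriber; Issue II → subscriber; Issue III → subscriber. The subscriber must prevail on a majority of issues; overall, the subscriber prevails.

subscriber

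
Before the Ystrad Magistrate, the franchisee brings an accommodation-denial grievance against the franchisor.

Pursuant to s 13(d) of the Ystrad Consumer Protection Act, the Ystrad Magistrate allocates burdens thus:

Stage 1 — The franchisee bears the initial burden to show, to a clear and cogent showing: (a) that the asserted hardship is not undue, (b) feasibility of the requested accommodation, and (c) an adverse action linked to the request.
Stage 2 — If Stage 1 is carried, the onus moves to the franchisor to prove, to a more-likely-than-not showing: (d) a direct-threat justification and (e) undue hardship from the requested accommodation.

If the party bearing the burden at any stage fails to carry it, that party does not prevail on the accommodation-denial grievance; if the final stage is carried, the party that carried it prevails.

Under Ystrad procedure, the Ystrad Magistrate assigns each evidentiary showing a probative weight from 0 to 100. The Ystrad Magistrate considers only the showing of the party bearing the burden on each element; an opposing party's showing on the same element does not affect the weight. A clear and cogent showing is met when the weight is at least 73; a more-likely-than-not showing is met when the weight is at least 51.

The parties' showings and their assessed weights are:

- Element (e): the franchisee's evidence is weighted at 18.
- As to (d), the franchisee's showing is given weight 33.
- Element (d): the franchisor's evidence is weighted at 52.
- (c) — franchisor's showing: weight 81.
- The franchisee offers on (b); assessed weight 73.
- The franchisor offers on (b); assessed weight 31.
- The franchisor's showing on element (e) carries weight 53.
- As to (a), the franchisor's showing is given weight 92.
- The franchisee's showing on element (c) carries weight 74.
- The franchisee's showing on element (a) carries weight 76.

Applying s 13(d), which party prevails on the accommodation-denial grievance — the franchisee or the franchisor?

franchisor

Stage 1 — burden on franchisee; standard: a clear and cogent showing (weight is at least 73).
    (a): 76 (franchisor's 92 disregarded) ≥ 73 [met]
    (b): 73 (franchisor's 31 disregarded) ≥ 73 [met]
    (c): 74 (franchisor's 81 disregarded) ≥ 73 [met]
  All elements met. The burden passes to the franchisor.
Stage 2 — burden on franchisor; standard: a more-likely-than-not showing (weight is at least 51).
    (d): 52 (franchisee's 33 disregarded) ≥ 51 [met]
    (e): 53 (franchisee's 18 disregarded) ≥ 51 [met]
  The franchisor carries the last stage.
With every stage satisfied, the franchisor prevails.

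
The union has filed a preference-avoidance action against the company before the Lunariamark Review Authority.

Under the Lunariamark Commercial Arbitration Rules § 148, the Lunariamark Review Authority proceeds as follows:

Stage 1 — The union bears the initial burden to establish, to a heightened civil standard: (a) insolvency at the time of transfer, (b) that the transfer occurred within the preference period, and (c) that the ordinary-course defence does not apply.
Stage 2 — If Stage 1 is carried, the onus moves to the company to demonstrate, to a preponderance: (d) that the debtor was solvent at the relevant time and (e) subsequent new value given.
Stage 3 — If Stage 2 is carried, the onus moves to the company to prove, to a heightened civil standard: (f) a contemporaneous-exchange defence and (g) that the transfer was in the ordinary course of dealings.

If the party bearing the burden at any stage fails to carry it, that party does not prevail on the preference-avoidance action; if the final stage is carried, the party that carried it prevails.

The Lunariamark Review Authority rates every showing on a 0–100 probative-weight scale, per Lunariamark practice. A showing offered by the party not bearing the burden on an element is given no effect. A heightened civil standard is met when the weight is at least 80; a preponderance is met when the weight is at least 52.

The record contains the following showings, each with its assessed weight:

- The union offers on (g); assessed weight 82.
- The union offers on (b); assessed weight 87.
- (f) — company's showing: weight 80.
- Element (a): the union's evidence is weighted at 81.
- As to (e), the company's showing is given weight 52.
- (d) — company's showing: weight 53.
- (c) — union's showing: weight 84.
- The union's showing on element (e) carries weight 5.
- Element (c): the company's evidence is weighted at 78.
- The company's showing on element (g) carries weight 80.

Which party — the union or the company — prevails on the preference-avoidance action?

Stage 1 — burden on union; standard: a heightened civil standard (weight is at least 80).
    (a): 81 ≥ 80 [met]
    (b): 87 ≥ 80 [met]
    (c): 84 (company's 78 disregarded) ≥ 80 [met]
  All elements met. The burden passes to the company.
Stage 2 — burden on company; standard: a preponderance (weight is at least 52).
    (d): 53 ≥ 52 [met]
    (e): 52 (union's 5 disregarded) ≥ 52 [met]
  All elements met. The company retains the burden for Stage 3.
Stage 3 — burden on company; standard: a heightened civil standard (weight is at least 80).
    (f): 80 ≥ 80 [met]
    (g): 80 (union's 82 disregarded) ≥ 80 [met]
  All elements met at the final stage.
Every stage carried; the company prevails.

company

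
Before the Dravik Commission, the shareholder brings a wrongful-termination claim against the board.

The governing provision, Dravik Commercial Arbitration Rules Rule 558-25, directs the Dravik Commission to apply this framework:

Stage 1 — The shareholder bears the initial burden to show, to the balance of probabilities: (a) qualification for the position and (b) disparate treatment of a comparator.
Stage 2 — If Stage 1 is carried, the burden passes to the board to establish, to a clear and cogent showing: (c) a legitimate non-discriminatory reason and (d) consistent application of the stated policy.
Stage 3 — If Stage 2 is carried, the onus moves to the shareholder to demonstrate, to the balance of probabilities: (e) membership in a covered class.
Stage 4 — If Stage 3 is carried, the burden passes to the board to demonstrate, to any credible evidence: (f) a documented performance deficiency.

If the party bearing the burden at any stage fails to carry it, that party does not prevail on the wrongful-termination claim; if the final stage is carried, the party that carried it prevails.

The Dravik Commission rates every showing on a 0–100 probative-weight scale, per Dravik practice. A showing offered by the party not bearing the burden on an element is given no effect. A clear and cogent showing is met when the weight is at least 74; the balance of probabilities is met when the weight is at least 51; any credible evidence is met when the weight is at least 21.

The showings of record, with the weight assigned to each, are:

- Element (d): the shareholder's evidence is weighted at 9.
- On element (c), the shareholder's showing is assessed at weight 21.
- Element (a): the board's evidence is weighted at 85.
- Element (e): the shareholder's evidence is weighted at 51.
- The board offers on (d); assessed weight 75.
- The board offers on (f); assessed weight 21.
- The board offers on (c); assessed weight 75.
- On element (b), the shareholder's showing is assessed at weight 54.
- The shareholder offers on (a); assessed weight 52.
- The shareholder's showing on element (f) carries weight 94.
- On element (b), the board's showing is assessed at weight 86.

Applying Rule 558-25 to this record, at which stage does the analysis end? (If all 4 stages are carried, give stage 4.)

stage 4

Stage 1 (shareholder, the balance of probabilities, weight is at least 51): (a) 52 (board's 85 disregarded) ≥ 51 — meets; (b) 54 (board's 86 disregarded) ≥ 51 — meets.
  The shareholder carries Stage 1; the board now bears the burden.
Stage 2 (board, a clear and cogent showing, weight is at least 74): (c) 75 (shareholder's 21 disregarded) ≥ 74 — meets; (d) 75 (shareholder's 9 disregarded) ≥ 74 — meets.
  All elements met. The burden passes to the shareholder.
Stage 3 (shareholder, the balance of probabilities, weight is at least 51): (e) 51 ≥ 51 — meets.
  The shareholder carries Stage 3; the board now bears the burden.
Stage 4 (board, any credible evidence, weight is at least 21): (f) 21 (shareholder's 94 disregarded) ≥ 21 — meets.
  The board carries the last stage.
Every stage carried; the board prevails.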